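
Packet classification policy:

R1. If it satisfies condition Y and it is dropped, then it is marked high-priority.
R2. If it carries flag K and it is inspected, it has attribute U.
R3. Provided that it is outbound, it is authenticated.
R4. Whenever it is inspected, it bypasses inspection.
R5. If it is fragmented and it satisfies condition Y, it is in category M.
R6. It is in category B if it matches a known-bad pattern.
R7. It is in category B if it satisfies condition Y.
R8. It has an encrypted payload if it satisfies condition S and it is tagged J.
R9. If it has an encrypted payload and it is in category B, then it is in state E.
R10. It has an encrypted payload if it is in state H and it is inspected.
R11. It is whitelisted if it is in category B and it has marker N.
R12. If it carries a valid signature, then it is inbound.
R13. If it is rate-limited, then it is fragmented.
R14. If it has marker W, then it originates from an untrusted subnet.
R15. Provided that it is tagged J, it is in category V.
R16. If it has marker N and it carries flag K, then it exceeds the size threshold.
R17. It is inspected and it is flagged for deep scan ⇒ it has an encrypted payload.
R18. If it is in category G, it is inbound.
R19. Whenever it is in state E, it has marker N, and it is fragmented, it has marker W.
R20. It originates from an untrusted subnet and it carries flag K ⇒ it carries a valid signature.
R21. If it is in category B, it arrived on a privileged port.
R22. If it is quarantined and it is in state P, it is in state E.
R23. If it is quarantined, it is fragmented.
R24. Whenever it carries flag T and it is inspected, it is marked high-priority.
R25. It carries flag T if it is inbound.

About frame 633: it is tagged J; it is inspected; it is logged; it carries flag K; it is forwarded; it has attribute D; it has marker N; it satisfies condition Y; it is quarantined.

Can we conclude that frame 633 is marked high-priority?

Forward chaining from the given facts derives: has attribute U, bypasses inspection, is in category B, is whitelisted, is in category V, exceeds the size threshold, arrived on a privileged port, is fragmented, is in category M.
Rules concluding "it is marked high-priority": R1 needs "it is dropped"; R24 needs "it carries flag T" — none of these are established.

No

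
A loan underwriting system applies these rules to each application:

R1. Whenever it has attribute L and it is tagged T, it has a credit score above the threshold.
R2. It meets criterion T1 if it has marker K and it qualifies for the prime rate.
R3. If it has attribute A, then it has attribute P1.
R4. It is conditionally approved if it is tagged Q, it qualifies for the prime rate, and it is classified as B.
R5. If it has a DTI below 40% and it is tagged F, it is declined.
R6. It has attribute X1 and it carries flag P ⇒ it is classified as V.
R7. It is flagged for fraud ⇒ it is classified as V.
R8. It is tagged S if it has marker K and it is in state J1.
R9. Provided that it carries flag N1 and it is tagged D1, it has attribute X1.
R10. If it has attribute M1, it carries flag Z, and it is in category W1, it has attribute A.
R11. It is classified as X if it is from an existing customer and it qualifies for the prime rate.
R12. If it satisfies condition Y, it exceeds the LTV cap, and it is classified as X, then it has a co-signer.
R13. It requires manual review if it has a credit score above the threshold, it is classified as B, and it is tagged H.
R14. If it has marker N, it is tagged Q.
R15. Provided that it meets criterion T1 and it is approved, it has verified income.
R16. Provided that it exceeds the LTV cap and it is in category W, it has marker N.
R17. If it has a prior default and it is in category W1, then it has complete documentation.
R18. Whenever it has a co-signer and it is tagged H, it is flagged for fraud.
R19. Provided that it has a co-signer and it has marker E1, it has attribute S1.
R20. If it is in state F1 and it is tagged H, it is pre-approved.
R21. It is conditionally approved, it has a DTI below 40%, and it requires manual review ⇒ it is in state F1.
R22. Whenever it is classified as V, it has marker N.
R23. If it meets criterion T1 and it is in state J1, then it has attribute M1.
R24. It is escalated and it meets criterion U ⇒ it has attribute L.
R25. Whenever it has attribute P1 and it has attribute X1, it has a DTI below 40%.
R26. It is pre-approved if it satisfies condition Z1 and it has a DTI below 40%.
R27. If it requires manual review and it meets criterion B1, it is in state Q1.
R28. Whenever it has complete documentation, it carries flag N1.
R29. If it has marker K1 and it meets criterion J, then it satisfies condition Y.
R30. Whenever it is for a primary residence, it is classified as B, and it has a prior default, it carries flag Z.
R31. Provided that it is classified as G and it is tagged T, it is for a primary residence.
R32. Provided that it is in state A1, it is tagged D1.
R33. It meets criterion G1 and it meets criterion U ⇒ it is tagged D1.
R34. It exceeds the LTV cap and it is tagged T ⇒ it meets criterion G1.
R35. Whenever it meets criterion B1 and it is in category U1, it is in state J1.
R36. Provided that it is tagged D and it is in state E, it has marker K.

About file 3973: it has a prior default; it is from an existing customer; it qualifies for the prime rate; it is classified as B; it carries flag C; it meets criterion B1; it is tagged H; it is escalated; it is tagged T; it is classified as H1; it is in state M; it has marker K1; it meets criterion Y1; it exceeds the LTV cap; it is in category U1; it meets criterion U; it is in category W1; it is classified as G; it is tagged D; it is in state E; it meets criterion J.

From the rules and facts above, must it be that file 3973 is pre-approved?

By R11 (it is from an existing customer, it qualifies for the prime rate): it is classified as X.
By R17 (it has a prior default, it is in category W1): it has complete documentation.
By R24 (it is escalated, it meets criterion U): it has attribute L.
By R28 (it has complete documentation): it carries flag N1.
By R29 (it has marker K1, it meets criterion J): it satisfies condition Y.
By R31 (it is classified as G, it is tagged T): it is for a primary residence.
By R34 (it exceeds the LTV cap, it is tagged T): it meets criterion G1.
By R35 (it meets criterion B1, it is in category U1): it is in state J1.
By R36 (it is tagged D, it is in state E): it has marker K.
By R1 (it has attribute L, it is tagged T): it has a credit score above the threshold.
By R2 (it has marker K, it qualifies for the prime rate): it meets criterion T1.
By R12 (it satisfies condition Y, it exceeds the LTV cap, it is classified as X): it has a co-signer.
By R13 (it has a credit score above the threshold, it is classified as B, it is tagged H): it requires manual review.
By R18 (it has a co-signer, it is tagged H): it is flagged for fraud.
By R23 (it meets criterion T1, it is in state J1): it has attribute M1.
By R30 (it is for a primary residence, it is classified as B, it has a prior default): it carries flag Z.
By R33 (it meets criterion G1, it meets criterion U): it is tagged D1.
By R7 (it is flagged for fraud): it is classified as V.
By R9 (it carries flag N1, it is tagged D1): it has attribute X1.
By R10 (it has attribute M1, it carries flag Z, it is in category W1): it has attribute A.
By R22 (it is classified as V): it has marker N.
By R3 (it has attribute A): it has attribute P1.
By R14 (it has marker N): it is tagged Q.
By R25 (it has attribute P1, it has attribute X1): it has a DTI below 40%.
By R4 (it is tagged Q, it qualifies for the prime rate, it is classified as B): it is conditionally approved.
By R21 (it is conditionally approved, it has a DTI below 40%, it requires manual review): it is in state F1.
By R20 (it is in state F1, it is tagged H): it is pre-approved.

Yes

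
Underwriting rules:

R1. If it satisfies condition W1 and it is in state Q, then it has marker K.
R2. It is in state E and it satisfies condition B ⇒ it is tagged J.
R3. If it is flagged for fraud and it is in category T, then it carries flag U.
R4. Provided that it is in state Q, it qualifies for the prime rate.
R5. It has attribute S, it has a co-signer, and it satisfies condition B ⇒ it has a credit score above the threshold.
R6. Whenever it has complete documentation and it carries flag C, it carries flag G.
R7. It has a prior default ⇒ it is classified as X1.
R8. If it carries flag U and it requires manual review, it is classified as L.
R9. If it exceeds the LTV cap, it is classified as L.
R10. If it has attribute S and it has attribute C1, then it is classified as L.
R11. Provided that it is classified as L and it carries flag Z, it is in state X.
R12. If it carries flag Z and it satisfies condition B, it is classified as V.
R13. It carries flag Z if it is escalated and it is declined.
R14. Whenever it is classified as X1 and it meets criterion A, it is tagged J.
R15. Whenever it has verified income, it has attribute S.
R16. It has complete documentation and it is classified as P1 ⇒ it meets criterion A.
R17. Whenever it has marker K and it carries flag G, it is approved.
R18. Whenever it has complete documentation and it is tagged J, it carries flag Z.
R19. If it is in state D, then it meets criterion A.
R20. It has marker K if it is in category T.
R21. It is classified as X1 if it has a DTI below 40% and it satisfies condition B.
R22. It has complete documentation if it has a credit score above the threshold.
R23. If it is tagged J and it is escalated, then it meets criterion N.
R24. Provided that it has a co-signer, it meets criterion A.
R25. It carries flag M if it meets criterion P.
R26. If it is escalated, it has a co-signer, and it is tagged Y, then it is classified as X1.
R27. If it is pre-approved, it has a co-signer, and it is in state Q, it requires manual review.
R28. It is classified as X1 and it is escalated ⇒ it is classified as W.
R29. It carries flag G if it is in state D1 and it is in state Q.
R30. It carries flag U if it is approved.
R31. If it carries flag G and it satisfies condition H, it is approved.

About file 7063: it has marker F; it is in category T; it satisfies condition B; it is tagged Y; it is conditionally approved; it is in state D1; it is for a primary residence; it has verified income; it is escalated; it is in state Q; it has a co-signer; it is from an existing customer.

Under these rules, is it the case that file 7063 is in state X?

No

Forward chaining from the given facts derives: qualifies for the prime rate, has attribute S, has marker K, meets criterion A, is classified as X1, is classified as W, carries flag G, has a credit score above the threshold, is tagged J, is approved, has complete documentation, meets criterion N, carries flag U, carries flag Z, is classified as V.
The only rule concluding "it is in state X" is R11, which needs "it is classified as L"; that is never established.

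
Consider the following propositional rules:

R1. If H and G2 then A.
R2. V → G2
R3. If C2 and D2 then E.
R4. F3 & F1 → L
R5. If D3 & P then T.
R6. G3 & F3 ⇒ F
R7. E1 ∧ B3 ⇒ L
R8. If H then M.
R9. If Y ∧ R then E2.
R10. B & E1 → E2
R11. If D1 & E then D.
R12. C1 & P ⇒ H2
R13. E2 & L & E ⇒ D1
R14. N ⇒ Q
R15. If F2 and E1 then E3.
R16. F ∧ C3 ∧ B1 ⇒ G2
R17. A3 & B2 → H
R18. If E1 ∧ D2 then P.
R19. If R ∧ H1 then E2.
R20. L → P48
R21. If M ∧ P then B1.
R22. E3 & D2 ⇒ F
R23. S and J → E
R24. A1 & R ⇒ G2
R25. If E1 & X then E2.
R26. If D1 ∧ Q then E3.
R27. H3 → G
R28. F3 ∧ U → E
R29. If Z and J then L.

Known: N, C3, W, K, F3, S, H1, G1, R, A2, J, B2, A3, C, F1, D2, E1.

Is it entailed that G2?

Yes

L  (by R4: F3, F1)
Q  (by R14: N)
H  (by R17: A3, B2)
P  (by R18: E1, D2)
E2  (by R19: R, H1)
E  (by R23: S, J)
M  (by R8: H)
D1  (by R13: E2, L, E)
B1  (by R21: M, P)
E3  (by R26: D1, Q)
F  (by R22: E3, D2)
G2  (by R16: F, C3, B1)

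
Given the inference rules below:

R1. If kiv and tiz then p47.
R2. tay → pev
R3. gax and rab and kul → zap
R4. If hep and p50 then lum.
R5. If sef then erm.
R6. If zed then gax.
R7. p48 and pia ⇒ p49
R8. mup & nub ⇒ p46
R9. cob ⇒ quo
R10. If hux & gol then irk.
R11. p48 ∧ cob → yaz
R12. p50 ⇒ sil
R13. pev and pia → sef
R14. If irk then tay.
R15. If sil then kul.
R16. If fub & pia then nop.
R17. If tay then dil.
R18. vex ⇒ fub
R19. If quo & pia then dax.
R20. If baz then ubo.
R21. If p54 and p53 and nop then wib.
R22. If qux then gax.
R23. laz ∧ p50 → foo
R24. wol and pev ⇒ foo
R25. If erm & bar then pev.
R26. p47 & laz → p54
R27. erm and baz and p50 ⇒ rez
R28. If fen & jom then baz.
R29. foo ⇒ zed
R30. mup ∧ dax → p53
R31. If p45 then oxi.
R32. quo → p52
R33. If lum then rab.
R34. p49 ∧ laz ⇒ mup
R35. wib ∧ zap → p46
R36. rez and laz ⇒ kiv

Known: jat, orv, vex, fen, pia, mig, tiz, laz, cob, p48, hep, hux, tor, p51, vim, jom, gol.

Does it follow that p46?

Forward chaining from the given facts derives: p49, quo, irk, yaz, tay, dil, fub, dax, baz, p52, mup, pev, sef, nop, ubo, p53, erm.
Rules concluding p46: R8 needs nub; R35 needs wib — none of these are established.

No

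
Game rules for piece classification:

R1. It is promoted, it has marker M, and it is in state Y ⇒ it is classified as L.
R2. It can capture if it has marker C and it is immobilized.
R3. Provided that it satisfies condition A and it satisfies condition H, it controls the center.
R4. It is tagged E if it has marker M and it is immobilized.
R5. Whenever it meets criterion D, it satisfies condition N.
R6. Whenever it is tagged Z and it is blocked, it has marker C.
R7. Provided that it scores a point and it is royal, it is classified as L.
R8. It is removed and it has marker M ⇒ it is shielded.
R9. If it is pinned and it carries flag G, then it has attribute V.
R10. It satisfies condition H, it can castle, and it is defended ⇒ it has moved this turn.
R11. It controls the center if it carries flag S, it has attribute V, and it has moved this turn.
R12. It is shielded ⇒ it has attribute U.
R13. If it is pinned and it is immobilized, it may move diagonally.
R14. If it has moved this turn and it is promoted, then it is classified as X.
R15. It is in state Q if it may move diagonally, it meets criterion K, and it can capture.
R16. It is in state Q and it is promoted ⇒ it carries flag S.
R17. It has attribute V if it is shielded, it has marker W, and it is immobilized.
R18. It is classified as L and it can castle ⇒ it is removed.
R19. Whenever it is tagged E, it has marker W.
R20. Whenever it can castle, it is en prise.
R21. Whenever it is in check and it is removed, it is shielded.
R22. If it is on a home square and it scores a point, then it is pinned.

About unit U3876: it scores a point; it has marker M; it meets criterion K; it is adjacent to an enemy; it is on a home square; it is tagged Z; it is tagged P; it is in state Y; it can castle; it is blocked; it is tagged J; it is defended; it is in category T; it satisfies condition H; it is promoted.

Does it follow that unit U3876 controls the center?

No

Forward chaining from the given facts derives: is classified as L, has marker C, has moved this turn, is classified as X, is removed, is en prise, is pinned, is shielded, has attribute U.
Rules concluding "it controls the center": R3 needs "it satisfies condition A"; R11 needs "it carries flag S" — none of these are established.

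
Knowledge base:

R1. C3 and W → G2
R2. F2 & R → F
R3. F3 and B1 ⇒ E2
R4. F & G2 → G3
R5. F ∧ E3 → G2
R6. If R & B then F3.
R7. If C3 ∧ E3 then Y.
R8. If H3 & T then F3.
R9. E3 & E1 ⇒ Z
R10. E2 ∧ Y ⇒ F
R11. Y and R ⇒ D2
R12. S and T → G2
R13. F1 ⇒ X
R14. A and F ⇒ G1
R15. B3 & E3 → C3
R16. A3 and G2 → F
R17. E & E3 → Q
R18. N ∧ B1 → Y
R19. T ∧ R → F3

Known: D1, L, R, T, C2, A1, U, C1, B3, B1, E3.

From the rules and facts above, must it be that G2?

C3  (by R15: B3, E3)
F3  (by R19: T, R)
E2  (by R3: F3, B1)
Y  (by R7: C3, E3)
F  (by R10: E2, Y)
G2  (by R5: F, E3)

Yes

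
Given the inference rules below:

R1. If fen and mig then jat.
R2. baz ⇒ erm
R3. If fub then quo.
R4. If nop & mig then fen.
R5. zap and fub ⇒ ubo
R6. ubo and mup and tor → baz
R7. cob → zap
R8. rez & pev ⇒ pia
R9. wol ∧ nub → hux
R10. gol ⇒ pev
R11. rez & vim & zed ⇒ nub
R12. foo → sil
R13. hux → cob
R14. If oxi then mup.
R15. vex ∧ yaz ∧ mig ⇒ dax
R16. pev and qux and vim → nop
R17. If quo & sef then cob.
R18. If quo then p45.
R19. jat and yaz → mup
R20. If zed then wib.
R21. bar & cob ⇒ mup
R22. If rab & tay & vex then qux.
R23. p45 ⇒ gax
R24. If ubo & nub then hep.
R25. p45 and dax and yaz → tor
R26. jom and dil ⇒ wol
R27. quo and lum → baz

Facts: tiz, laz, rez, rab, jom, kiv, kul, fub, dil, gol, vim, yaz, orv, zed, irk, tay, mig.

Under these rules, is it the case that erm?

Forward chaining from the given facts derives: quo, pev, nub, p45, wib, gax, wol, pia, hux, cob, zap, ubo, hep.
The only rule concluding erm is R2, which needs baz; that is never established.

No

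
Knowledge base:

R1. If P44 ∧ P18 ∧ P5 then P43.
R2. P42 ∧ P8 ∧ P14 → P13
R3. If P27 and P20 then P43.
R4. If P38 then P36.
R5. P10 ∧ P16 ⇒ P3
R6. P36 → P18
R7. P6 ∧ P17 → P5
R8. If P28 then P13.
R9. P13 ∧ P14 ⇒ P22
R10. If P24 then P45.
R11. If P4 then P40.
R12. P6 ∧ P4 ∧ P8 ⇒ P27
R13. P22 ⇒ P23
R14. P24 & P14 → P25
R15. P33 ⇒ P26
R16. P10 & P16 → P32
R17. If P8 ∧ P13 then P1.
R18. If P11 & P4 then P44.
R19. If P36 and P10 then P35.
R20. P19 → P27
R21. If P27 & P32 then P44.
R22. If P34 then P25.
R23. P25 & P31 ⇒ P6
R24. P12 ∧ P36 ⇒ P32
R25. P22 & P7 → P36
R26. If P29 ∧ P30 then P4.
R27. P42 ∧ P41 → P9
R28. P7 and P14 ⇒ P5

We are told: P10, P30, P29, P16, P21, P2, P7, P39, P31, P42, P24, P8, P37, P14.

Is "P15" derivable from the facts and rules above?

No

Forward chaining from the given facts derives: P13, P3, P22, P45, P23, P25, P32, P1, P6, P36, P4, P5, P18, P40, P27, P35, P44, P43.
No rule has P15 as its conclusion, and it is not among the given facts.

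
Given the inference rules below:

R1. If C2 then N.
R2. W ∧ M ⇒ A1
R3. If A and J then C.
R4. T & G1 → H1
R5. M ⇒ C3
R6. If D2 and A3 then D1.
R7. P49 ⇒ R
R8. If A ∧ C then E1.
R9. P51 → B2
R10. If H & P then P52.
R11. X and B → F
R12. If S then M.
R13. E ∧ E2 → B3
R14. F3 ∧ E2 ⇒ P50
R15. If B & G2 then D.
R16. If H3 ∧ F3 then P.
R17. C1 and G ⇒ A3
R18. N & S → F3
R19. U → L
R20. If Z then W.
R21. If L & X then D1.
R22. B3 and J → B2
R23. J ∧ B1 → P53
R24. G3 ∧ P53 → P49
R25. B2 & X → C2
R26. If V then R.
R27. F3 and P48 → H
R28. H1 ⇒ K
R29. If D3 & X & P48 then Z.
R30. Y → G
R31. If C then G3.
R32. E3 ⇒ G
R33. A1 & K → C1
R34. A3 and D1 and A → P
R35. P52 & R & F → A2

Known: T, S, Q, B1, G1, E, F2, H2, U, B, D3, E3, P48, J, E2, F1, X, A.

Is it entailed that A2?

C  (by R3: A, J)
H1  (by R4: T, G1)
F  (by R11: X, B)
M  (by R12: S)
B3  (by R13: E, E2)
L  (by R19: U)
D1  (by R21: L, X)
B2  (by R22: B3, J)
P53  (by R23: J, B1)
C2  (by R25: B2, X)
K  (by R28: H1)
Z  (by R29: D3, X, P48)
G3  (by R31: C)
G  (by R32: E3)
N  (by R1: C2)
F3  (by R18: N, S)
W  (by R20: Z)
P49  (by R24: G3, P53)
H  (by R27: F3, P48)
A1  (by R2: W, M)
R  (by R7: P49)
C1  (by R33: A1, K)
A3  (by R17: C1, G)
P  (by R34: A3, D1, A)
P52  (by R10: H, P)
A2  (by R35: P52, R, F)

Yes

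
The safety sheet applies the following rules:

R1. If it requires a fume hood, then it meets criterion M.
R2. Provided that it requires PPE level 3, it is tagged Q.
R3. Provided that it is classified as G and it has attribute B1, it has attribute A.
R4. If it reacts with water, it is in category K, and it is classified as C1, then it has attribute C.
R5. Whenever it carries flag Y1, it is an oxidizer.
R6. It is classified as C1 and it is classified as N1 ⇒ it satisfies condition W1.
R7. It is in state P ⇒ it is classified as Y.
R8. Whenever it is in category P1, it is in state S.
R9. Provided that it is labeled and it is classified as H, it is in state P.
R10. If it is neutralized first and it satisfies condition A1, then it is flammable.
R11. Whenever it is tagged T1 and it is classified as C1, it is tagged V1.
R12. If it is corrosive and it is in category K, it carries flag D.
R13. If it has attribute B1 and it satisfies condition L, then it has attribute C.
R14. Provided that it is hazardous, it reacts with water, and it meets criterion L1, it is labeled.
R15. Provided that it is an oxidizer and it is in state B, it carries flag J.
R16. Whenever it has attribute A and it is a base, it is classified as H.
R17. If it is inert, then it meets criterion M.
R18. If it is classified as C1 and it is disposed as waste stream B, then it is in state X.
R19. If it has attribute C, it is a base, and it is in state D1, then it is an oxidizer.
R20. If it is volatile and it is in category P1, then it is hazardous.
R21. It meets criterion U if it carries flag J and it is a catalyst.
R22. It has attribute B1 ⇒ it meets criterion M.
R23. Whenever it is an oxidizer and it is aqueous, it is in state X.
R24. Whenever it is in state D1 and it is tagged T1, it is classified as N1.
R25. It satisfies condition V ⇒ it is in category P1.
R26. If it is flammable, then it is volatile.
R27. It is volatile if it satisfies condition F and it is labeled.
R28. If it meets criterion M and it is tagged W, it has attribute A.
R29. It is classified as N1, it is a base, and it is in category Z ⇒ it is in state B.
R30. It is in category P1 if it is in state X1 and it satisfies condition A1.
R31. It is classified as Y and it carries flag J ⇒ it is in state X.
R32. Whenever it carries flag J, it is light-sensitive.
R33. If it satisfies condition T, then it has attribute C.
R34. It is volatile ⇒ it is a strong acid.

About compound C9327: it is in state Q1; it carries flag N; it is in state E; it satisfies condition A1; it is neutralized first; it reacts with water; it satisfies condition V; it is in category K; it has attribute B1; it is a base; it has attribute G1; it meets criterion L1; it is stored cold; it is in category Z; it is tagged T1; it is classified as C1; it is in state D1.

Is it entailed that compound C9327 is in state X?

Forward chaining from the given facts derives: has attribute C, is flammable, is tagged V1, is an oxidizer, meets criterion M, is classified as N1, is in category P1, is volatile, is in state B, is a strong acid, satisfies condition W1, is in state S, carries flag J, is hazardous, is light-sensitive, is labeled.
Rules concluding "it is in state X": R18 needs "it is disposed as waste stream B"; R23 needs "it is aqueous"; R31 needs "it is classified as Y" — none of these are established.

No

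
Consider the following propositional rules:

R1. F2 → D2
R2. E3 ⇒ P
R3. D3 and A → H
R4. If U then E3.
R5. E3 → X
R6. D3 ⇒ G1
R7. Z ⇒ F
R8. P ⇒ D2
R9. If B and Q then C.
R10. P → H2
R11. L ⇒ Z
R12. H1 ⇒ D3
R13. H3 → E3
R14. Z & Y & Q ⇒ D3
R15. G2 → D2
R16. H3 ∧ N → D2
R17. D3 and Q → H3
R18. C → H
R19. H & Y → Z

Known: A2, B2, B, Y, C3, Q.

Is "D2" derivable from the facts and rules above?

Yes

C  (by R9: B, Q)
H  (by R18: C)
Z  (by R19: H, Y)
D3  (by R14: Z, Y, Q)
H3  (by R17: D3, Q)
E3  (by R13: H3)
P  (by R2: E3)
D2  (by R8: P)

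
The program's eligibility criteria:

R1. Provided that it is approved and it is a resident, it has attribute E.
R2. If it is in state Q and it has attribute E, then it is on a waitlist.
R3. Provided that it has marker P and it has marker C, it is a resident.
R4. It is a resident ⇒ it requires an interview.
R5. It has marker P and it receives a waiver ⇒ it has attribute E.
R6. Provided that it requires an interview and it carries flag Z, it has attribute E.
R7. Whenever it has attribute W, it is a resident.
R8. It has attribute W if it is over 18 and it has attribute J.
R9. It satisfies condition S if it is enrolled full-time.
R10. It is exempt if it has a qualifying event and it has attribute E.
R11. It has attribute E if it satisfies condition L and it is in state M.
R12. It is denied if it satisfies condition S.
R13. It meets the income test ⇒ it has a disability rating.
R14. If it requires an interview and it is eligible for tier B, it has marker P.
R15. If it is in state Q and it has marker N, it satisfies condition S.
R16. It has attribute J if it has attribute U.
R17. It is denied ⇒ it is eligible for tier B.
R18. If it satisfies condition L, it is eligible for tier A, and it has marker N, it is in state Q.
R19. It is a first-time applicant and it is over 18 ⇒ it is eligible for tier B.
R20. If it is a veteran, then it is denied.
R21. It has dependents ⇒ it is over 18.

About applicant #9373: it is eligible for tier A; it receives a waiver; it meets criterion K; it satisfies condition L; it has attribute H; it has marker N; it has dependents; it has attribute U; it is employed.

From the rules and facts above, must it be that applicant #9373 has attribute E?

Yes

By R16 (it has attribute U): it has attribute J.
By R18 (it satisfies condition L, it is eligible for tier A, it has marker N): it is in state Q.
By R21 (it has dependents): it is over 18.
By R8 (it is over 18, it has attribute J): it has attribute W.
By R15 (it is in state Q, it has marker N): it satisfies condition S.
By R7 (it has attribute W): it is a resident.
By R12 (it satisfies condition S): it is denied.
By R17 (it is denied): it is eligible for tier B.
By R4 (it is a resident): it requires an interview.
By R14 (it requires an interview, it is eligible for tier B): it has marker P.
By R5 (it has marker P, it receives a waiver): it has attribute E.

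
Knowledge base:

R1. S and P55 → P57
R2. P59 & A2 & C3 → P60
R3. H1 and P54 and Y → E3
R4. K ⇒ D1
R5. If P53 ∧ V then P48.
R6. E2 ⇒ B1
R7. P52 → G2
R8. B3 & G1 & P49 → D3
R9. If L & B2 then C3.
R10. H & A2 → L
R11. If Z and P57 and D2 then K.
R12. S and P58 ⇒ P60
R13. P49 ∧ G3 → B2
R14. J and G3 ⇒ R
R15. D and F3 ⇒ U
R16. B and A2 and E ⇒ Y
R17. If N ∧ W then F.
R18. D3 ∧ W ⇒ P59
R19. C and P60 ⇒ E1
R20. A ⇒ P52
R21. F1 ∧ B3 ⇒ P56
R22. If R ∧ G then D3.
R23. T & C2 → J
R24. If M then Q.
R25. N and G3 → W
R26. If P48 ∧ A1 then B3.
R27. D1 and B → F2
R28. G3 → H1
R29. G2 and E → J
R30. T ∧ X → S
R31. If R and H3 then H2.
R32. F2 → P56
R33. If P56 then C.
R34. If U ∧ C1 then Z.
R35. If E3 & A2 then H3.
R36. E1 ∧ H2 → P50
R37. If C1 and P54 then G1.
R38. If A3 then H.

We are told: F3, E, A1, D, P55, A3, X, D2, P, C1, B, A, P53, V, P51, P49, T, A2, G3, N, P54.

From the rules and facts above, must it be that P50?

P48  (by R5: P53, V)
B2  (by R13: P49, G3)
U  (by R15: D, F3)
Y  (by R16: B, A2, E)
P52  (by R20: A)
W  (by R25: N, G3)
B3  (by R26: P48, A1)
H1  (by R28: G3)
S  (by R30: T, X)
Z  (by R34: U, C1)
G1  (by R37: C1, P54)
H  (by R38: A3)
P57  (by R1: S, P55)
E3  (by R3: H1, P54, Y)
G2  (by R7: P52)
D3  (by R8: B3, G1, P49)
L  (by R10: H, A2)
K  (by R11: Z, P57, D2)
P59  (by R18: D3, W)
J  (by R29: G2, E)
H3  (by R35: E3, A2)
D1  (by R4: K)
C3  (by R9: L, B2)
R  (by R14: J, G3)
F2  (by R27: D1, B)
H2  (by R31: R, H3)
P56  (by R32: F2)
C  (by R33: P56)
P60  (by R2: P59, A2, C3)
E1  (by R19: C, P60)
P50  (by R36: E1, H2)

Yes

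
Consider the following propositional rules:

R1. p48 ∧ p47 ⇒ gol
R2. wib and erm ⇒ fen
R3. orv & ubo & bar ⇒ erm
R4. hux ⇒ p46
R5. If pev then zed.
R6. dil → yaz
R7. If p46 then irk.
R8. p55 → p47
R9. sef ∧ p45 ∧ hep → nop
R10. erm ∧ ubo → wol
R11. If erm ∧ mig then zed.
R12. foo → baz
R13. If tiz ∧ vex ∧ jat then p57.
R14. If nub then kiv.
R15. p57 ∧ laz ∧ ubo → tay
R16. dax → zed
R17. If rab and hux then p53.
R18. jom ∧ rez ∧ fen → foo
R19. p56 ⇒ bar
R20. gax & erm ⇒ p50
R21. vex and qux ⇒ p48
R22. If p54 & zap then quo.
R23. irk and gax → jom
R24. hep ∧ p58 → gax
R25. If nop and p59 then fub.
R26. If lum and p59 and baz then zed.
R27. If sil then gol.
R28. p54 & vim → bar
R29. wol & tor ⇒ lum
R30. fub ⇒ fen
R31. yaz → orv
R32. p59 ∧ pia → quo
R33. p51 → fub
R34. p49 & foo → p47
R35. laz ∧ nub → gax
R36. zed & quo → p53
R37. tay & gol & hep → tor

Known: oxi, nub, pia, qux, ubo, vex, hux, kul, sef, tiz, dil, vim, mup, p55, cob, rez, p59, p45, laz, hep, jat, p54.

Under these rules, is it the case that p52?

No

Forward chaining from the given facts derives: p46, yaz, irk, p47, nop, p57, kiv, tay, p48, fub, bar, fen, orv, quo, gax, gol, erm, wol, p50, jom, tor, foo, lum, baz, zed, p53.
No rule has p52 as its conclusion, and it is not among the given facts.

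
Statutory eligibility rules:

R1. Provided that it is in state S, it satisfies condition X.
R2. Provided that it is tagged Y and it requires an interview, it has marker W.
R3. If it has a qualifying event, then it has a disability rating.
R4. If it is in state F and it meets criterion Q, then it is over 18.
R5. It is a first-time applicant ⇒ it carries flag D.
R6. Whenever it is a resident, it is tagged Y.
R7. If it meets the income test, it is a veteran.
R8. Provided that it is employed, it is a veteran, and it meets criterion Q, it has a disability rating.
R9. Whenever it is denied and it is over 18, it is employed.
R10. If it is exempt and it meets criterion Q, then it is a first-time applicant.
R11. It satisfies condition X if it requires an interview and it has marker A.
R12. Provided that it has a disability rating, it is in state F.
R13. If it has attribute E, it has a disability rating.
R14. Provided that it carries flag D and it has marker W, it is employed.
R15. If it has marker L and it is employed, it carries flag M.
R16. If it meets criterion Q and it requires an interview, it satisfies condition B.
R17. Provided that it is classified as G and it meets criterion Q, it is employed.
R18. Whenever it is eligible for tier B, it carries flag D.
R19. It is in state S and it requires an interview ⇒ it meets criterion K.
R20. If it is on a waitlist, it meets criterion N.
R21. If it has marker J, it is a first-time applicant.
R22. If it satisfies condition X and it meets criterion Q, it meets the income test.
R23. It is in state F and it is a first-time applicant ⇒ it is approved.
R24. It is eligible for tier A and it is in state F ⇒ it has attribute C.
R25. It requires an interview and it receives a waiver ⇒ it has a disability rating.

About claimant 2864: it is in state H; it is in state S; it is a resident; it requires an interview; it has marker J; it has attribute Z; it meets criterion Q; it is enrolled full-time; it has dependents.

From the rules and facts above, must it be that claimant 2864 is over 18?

By R1 (it is in state S): it satisfies condition X.
By R6 (it is a resident): it is tagged Y.
By R21 (it has marker J): it is a first-time applicant.
By R22 (it satisfies condition X, it meets criterion Q): it meets the income test.
By R2 (it is tagged Y, it requires an interview): it has marker W.
By R5 (it is a first-time applicant): it carries flag D.
By R7 (it meets the income test): it is a veteran.
By R14 (it carries flag D, it has marker W): it is employed.
By R8 (it is employed, it is a veteran, it meets criterion Q): it has a disability rating.
By R12 (it has a disability rating): it is in state F.
By R4 (it is in state F, it meets criterion Q): it is over 18.

Yes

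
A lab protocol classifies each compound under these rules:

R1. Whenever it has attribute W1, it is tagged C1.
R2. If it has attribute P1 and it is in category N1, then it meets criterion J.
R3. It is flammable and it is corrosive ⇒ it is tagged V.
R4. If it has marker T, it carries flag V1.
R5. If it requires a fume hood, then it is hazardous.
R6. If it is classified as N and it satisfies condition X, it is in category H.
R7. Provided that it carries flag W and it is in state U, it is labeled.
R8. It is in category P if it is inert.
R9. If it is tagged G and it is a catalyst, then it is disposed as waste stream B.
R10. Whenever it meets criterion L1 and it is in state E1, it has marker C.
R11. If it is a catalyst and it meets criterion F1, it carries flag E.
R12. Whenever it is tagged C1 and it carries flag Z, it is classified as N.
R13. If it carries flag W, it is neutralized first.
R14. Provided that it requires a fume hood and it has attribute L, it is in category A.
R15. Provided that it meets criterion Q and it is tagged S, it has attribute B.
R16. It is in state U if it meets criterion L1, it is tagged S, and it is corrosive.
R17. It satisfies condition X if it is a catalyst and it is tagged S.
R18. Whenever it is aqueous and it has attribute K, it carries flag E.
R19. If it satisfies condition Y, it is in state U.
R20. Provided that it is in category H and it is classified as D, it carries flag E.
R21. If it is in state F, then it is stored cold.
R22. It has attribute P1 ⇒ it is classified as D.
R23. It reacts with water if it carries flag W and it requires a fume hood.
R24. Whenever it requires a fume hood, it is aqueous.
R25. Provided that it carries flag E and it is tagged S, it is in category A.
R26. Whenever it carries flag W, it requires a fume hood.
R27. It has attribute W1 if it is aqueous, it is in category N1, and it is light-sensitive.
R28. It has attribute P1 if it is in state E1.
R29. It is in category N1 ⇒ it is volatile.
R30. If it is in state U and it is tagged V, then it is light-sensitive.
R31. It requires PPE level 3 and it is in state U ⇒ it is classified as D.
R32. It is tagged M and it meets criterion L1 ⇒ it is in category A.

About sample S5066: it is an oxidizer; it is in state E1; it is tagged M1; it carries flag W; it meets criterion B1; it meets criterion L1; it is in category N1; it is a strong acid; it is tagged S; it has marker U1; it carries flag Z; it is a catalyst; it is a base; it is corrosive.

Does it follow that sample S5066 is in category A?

No

Forward chaining from the given facts derives: has marker C, is neutralized first, is in state U, satisfies condition X, requires a fume hood, has attribute P1, is volatile, meets criterion J, is hazardous, is labeled, is classified as D, reacts with water, is aqueous.
Rules concluding "it is in category A": R14 needs "it has attribute L"; R25 needs "it carries flag E"; R32 needs "it is tagged M" — none of these are established.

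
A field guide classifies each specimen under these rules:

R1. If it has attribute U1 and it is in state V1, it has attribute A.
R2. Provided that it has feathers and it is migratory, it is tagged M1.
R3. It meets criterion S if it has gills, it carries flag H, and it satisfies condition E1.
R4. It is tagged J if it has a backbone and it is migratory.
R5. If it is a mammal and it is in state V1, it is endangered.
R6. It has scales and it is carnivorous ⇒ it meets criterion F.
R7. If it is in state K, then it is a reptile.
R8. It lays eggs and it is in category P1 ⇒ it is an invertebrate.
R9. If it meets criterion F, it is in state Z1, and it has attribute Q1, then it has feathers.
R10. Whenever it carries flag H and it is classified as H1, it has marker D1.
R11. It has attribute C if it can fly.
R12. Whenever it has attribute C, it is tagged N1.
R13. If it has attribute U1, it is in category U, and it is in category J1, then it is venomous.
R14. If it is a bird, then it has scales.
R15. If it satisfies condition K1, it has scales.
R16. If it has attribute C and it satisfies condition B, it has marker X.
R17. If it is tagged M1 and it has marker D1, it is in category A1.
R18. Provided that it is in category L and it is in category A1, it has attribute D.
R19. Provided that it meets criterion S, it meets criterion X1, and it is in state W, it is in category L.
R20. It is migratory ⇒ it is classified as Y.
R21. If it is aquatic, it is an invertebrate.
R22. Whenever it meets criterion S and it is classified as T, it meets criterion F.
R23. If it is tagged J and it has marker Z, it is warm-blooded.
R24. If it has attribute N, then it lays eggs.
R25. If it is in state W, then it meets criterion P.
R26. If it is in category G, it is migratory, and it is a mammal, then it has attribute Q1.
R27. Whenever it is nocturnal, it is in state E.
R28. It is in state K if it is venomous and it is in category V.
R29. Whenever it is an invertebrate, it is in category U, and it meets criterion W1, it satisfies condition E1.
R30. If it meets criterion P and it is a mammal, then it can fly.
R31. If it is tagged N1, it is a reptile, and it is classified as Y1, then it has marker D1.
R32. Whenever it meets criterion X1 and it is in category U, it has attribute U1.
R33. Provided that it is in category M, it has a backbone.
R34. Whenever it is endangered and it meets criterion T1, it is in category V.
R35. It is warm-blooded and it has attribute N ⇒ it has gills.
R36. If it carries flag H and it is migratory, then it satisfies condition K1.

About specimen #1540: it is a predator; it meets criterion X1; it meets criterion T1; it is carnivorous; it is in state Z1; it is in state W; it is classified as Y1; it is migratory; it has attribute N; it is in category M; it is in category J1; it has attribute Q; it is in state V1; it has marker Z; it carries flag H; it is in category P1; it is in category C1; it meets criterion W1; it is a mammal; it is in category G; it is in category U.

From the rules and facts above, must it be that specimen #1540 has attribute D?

Yes

By R5 (it is a mammal, it is in state V1): it is endangered.
By R24 (it has attribute N): it lays eggs.
By R25 (it is in state W): it meets criterion P.
By R26 (it is in category G, it is migratory, it is a mammal): it has attribute Q1.
By R30 (it meets criterion P, it is a mammal): it can fly.
By R32 (it meets criterion X1, it is in category U): it has attribute U1.
By R33 (it is in category M): it has a backbone.
By R34 (it is endangered, it meets criterion T1): it is in category V.
By R36 (it carries flag H, it is migratory): it satisfies condition K1.
By R4 (it has a backbone, it is migratory): it is tagged J.
By R8 (it lays eggs, it is in category P1): it is an invertebrate.
By R11 (it can fly): it has attribute C.
By R12 (it has attribute C): it is tagged N1.
By R13 (it has attribute U1, it is in category U, it is in category J1): it is venomous.
By R15 (it satisfies condition K1): it has scales.
By R23 (it is tagged J, it has marker Z): it is warm-blooded.
By R28 (it is venomous, it is in category V): it is in state K.
By R29 (it is an invertebrate, it is in category U, it meets criterion W1): it satisfies condition E1.
By R35 (it is warm-blooded, it has attribute N): it has gills.
By R3 (it has gills, it carries flag H, it satisfies condition E1): it meets criterion S.
By R6 (it has scales, it is carnivorous): it meets criterion F.
By R7 (it is in state K): it is a reptile.
By R9 (it meets criterion F, it is in state Z1, it has attribute Q1): it has feathers.
By R19 (it meets criterion S, it meets criterion X1, it is in state W): it is in category L.
By R31 (it is tagged N1, it is a reptile, it is classified as Y1): it has marker D1.
By R2 (it has feathers, it is migratory): it is tagged M1.
By R17 (it is tagged M1, it has marker D1): it is in category A1.
By R18 (it is in category L, it is in category A1): it has attribute D.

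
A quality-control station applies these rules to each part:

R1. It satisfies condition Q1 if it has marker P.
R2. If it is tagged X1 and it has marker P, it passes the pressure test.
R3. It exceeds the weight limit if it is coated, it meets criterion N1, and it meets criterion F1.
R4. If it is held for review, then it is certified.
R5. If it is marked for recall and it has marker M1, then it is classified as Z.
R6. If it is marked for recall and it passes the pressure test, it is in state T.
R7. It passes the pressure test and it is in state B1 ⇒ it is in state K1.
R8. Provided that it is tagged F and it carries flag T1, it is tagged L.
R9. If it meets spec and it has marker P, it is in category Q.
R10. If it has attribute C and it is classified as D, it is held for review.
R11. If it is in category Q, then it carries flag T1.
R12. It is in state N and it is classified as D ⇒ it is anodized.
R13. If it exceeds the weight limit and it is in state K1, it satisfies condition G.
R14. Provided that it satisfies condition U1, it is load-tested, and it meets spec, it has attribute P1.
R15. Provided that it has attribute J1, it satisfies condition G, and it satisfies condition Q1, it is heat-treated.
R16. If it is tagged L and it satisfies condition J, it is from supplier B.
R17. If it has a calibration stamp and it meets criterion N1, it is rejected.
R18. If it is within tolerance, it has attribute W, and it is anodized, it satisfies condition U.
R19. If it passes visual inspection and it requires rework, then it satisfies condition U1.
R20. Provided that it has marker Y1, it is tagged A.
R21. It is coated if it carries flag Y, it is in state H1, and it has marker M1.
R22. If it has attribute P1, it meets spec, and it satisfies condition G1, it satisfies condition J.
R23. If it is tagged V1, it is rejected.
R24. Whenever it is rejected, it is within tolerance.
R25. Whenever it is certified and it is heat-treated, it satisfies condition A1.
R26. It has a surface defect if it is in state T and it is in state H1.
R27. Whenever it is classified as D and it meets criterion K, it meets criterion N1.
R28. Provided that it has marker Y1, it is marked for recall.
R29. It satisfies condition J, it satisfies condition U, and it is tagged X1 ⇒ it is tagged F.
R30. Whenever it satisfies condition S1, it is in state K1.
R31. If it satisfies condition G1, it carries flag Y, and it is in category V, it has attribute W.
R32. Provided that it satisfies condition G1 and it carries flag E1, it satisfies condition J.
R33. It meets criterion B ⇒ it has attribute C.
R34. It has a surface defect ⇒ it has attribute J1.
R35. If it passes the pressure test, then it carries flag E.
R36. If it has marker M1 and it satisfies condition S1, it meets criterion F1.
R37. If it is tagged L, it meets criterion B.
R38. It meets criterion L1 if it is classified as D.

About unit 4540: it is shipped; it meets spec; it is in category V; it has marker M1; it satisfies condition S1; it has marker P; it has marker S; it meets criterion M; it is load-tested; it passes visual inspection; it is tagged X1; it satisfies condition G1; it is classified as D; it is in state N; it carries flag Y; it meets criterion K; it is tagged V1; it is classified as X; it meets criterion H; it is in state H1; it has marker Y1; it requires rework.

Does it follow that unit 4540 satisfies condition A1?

Yes

By R1 (it has marker P): it satisfies condition Q1.
By R2 (it is tagged X1, it has marker P): it passes the pressure test.
By R9 (it meets spec, it has marker P): it is in category Q.
By R11 (it is in category Q): it carries flag T1.
By R12 (it is in state N, it is classified as D): it is anodized.
By R19 (it passes visual inspection, it requires rework): it satisfies condition U1.
By R21 (it carries flag Y, it is in state H1, it has marker M1): it is coated.
By R23 (it is tagged V1): it is rejected.
By R24 (it is rejected): it is within tolerance.
By R27 (it is classified as D, it meets criterion K): it meets criterion N1.
By R28 (it has marker Y1): it is marked for recall.
By R30 (it satisfies condition S1): it is in state K1.
By R31 (it satisfies condition G1, it carries flag Y, it is in category V): it has attribute W.
By R36 (it has marker M1, it satisfies condition S1): it meets criterion F1.
By R3 (it is coated, it meets criterion N1, it meets criterion F1): it exceeds the weight limit.
By R6 (it is marked for recall, it passes the pressure test): it is in state T.
By R13 (it exceeds the weight limit, it is in state K1): it satisfies condition G.
By R14 (it satisfies condition U1, it is load-tested, it meets spec): it has attribute P1.
By R18 (it is within tolerance, it has attribute W, it is anodized): it satisfies condition U.
By R22 (it has attribute P1, it meets spec, it satisfies condition G1): it satisfies condition J.
By R26 (it is in state T, it is in state H1): it has a surface defect.
By R29 (it satisfies condition J, it satisfies condition U, it is tagged X1): it is tagged F.
By R34 (it has a surface defect): it has attribute J1.
By R8 (it is tagged F, it carries flag T1): it is tagged L.
By R15 (it has attribute J1, it satisfies condition G, it satisfies condition Q1): it is heat-treated.
By R37 (it is tagged L): it meets criterion B.
By R33 (it meets criterion B): it has attribute C.
By R10 (it has attribute C, it is classified as D): it is held for review.
By R4 (it is held for review): it is certified.
By R25 (it is certified, it is heat-treated): it satisfies condition A1.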